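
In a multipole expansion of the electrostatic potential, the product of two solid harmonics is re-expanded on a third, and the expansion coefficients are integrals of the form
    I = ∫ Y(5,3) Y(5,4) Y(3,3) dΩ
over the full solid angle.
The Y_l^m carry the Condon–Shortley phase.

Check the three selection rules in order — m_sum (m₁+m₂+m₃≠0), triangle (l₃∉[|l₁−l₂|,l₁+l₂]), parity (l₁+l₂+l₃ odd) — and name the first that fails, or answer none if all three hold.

m_sum

Σmᵢ = 10  ✗
l₃∈[|l₁−l₂|,l₁+l₂]=[0,10], have l₃=3
Σlᵢ = 13 ⇒ odd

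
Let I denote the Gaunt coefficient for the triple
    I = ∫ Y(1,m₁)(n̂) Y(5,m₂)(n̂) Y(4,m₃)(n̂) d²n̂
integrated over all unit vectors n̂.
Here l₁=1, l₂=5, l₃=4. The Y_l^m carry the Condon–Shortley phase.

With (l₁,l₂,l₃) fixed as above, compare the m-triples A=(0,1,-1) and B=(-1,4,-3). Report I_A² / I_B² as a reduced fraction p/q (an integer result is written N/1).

2/3

l's match ⇒ only the (l;m) 3-j factors differ between A and B.
A: triangle coeff Δ(1,5,4) = 1/495; Σ_t [1,1]: t=1:−1/720 = -1/720; (3j)²=8/165 [(1 5 4; 0 1 -1)], sign=+1
B: triangle coeff Δ(1,5,4) = 1/495; Σ_t [2,2]: t=2:+1/10080 = 1/10080; (3j)²=4/55 [(1 5 4; -1 4 -3)], sign=-1
I_A²/I_B² = (8/165)/(4/55) = 2/3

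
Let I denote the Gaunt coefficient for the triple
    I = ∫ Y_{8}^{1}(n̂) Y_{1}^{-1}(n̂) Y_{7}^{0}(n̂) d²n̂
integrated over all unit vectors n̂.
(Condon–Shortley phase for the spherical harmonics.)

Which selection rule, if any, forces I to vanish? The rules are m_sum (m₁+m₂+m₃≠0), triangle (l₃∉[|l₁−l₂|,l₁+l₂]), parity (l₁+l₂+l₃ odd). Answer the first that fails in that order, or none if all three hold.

azimuthal sum: 1 − 1 + 0 = 0  ✓
7 ≤ 7 ≤ 9 (triangle on l)  ✓
L = 8 + 1 + 7 = 16 (even)  ✓

none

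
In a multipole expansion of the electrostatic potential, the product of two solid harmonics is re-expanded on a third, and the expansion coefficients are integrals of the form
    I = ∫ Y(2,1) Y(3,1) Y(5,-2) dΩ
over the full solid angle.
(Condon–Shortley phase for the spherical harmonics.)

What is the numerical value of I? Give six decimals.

0.245532

Rules hold: Σm=0, L=10 even, 1≤5≤5.
N = 5·7·11 = 385
Δ = 0!·4!·6!/11! = 1/2310
Racah Σ t=0..0: t=0:+1/144 = 1/144
⇒ 3j(2 3 5; 0 0 0)² = 10/231, sgn -1
Racah Σ t=0..0: t=0:+1/288 = 1/288
⇒ 3j(2 3 5; 1 1 -2)² = 1/22, sgn -1
4πI² = N·(3j₀)²·(3jₘ)² = 25/33
I = +1·√(0.757576/4π) = 0.24553200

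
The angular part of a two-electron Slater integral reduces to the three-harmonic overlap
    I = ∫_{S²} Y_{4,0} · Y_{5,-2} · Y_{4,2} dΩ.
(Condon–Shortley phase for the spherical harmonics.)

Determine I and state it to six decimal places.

L=13 odd ⇒ parity kills the (l;000) factor ⇒ I = 0

0.000000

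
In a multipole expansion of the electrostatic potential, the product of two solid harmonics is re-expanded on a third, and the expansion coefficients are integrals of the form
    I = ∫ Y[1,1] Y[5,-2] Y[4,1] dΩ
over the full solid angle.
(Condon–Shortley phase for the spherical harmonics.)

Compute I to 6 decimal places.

0.225034

Rules hold: Σm=0, L=10 even, 4≤4≤6.
N = 3·11·9 = 297
Δ = 2!·0!·8!/11! = 1/495
Racah Σ t=1..1: t=1:−1/576 = -1/576
⇒ 3j(1 5 4; 0 0 0)² = 5/99, sgn -1
Racah Σ t=0..0: t=0:+1/1440 = 1/1440
⇒ 3j(1 5 4; 1 -2 1)² = 7/165, sgn -1
4πI² = N·(3j₀)²·(3jₘ)² = 7/11
I = +1·√(0.636364/4π) = 0.22503380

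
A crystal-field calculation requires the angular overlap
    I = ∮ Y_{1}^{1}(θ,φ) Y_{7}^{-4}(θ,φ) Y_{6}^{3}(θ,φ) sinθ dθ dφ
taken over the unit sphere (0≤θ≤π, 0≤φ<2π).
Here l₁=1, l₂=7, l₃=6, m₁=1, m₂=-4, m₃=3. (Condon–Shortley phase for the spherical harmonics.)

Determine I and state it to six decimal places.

Rules hold: Σm=0, L=14 even, 6≤6≤8.
N = 3·15·13 = 585
Δ = 2!·0!·12!/15! = 1/1365
Racah Σ t=1..1: t=1:−1/518400 = -1/518400
⇒ 3j(1 7 6; 0 0 0)² = 7/195, sgn -1
Racah Σ t=0..0: t=0:+1/4354560 = 1/4354560
⇒ 3j(1 7 6; 1 -4 3)² = 11/273, sgn -1
4πI² = N·(3j₀)²·(3jₘ)² = 11/13
I = +1·√(0.846154/4π) = 0.25948947

0.259489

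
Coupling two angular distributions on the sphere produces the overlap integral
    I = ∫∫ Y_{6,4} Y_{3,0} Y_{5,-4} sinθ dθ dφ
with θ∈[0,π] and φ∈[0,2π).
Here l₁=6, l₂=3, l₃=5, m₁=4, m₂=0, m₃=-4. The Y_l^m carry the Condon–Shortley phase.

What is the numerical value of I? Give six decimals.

-0.139560

Checks pass: Σm=0; 14 even; l₃=5∈[3,9].
(2·6+1)(2·3+1)(2·5+1) = 1001
Δ: 4! 8! 2! / 15! → 1/675675
sum: t=1:−1/8640 t=2:+1/2304 t=3:−1/8640 = 7/34560
3j²(6 3 5; 0 0 0) = Δ·Π!·Σ² = 7/429  (sign -1)
sum: t=1:−1/60480 t=2:+1/161280 = -1/96768
3j²(6 3 5; 4 0 -4) = Δ·Π!·Σ² = 15/1001  (sign +1)
combine: 4πI² = 1001·7/429·15/1001 = 35/143
take √, sign -1: I = -0.13956004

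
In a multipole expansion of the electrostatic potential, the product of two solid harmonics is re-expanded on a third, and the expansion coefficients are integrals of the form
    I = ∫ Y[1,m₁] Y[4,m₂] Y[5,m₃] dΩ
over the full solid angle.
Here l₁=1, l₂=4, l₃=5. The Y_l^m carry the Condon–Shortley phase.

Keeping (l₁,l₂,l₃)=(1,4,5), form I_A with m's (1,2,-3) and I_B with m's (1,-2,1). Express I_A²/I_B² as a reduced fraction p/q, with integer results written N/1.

14/3

Same 1,4,5: normalisation and zero-m 3j drop out of the ratio.
A: Δ: 0! 2! 8! / 11! → 1/495; sum: t=0:+1/2880 = 1/2880; 3j²(1 4 5; 1 2 -3) = Δ·Π!·Σ² = 28/495  (sign +1)
B: Δ: 0! 2! 8! / 11! → 1/495; sum: t=0:+1/2880 = 1/2880; 3j²(1 4 5; 1 -2 1) = Δ·Π!·Σ² = 2/165  (sign +1)
I_A²/I_B² = (28/495)/(2/165) = 14/3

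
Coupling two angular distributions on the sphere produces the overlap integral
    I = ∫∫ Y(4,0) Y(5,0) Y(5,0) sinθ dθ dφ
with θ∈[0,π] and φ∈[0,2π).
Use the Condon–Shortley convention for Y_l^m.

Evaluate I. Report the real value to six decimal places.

Rules hold: Σm=0, L=14 even, 1≤5≤9.
N = 9·11·11 = 1089
Δ = 4!·4!·6!/15! = 1/3153150
Racah Σ t=0..4: t=0:+1/69120 t=1:−1/1728 t=2:+1/576 t=3:−1/1728 t=4:+1/69120 = 7/11520
⇒ 3j(4 5 5; 0 0 0)² = 2/143, sgn -1
(m-triple is (0,0,0) — same symbol as above.)
4πI² = N·(3j₀)²·(3jₘ)² = 36/169
I = +1·√(0.213018/4π) = 0.13019760

0.130198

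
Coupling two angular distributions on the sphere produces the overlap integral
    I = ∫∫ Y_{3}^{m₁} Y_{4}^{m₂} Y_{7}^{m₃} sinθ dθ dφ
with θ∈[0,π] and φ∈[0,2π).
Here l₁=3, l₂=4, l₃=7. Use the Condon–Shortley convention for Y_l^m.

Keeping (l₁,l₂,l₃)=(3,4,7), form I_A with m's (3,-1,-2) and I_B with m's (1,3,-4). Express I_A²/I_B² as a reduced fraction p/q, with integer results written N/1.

14/165

l's match ⇒ only the (l;m) 3-j factors differ between A and B.
A: triangle coeff Δ(3,4,7) = 1/45045; Σ_t [0,0]: t=0:+1/518400 = 1/518400; (3j)²=4/2145 [(3 4 7; 3 -1 -2)], sign=-1
B: triangle coeff Δ(3,4,7) = 1/45045; Σ_t [0,0]: t=0:+1/241920 = 1/241920; (3j)²=2/91 [(3 4 7; 1 3 -4)], sign=-1
I_A²/I_B² = (4/2145)/(2/91) = 14/165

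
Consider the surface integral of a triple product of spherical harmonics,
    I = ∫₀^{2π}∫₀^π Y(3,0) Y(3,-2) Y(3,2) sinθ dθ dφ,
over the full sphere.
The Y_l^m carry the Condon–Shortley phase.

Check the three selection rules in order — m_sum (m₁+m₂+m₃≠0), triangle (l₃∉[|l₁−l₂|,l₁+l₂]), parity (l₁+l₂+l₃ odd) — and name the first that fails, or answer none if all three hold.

Σmᵢ = 0  ✓
l₃∈[|l₁−l₂|,l₁+l₂]=[0,6], have l₃=3  ✓
Σlᵢ = 9 ⇒ odd  ✗

parity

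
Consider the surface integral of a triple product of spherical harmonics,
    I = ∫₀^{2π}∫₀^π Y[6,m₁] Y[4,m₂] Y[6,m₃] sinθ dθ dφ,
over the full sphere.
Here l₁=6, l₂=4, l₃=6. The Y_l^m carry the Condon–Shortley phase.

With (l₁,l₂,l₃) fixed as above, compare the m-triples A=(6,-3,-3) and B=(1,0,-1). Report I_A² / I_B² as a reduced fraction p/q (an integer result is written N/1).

6237/4096

l's match ⇒ only the (l;m) 3-j factors differ between A and B.
A: triangle coeff Δ(6,4,6) = 1/15315300; Σ_t [0,0]: t=0:+1/5806080 = 1/5806080; (3j)²=9/884 [(6 4 6; 6 -3 -3)], sign=-1
B: triangle coeff Δ(6,4,6) = 1/15315300; Σ_t [0,4]: t=0:+1/414720 t=1:−1/20736 t=2:+1/11520 t=3:−1/51840 t=4:+1/2903040 = 1/45360; (3j)²=1024/153153 [(6 4 6; 1 0 -1)], sign=-1
I_A²/I_B² = (9/884)/(1024/153153) = 6237/4096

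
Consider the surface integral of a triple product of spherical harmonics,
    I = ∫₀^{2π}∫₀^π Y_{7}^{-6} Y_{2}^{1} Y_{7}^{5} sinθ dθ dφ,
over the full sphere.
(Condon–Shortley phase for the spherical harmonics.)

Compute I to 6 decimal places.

Checks pass: Σm=0; 16 even; l₃=7∈[5,9].
(2·7+1)(2·2+1)(2·7+1) = 1125
Δ: 2! 12! 2! / 17! → 1/185640
sum: t=0:+1/2419200 t=1:−1/518400 t=2:+1/2419200 = -1/907200
3j²(7 2 7; 0 0 0) = Δ·Π!·Σ² = 56/3315  (sign +1)
sum: t=1:−1/958003200 t=2:+1/79833600 = 1/87091200
3j²(7 2 7; -6 1 5) = Δ·Π!·Σ² = 121/4760  (sign +1)
combine: 4πI² = 1125·56/3315·121/4760 = 1815/3757
take √, sign +1: I = 0.19607074

0.196071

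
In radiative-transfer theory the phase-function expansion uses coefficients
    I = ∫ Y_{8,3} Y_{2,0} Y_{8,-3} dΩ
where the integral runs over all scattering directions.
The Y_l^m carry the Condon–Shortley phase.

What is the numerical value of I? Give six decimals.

-0.099597

Checks pass: Σm=0; 18 even; l₃=8∈[6,10].
(2·8+1)(2·2+1)(2·8+1) = 1445
Δ: 2! 14! 2! / 19! → 1/348840
sum: t=0:+1/116121600 t=1:−1/25401600 t=2:+1/116121600 = -1/45158400
3j²(8 2 8; 0 0 0) = Δ·Π!·Σ² = 24/1615  (sign -1)
sum: t=0:+1/174182400 t=1:−1/87091200 t=2:+1/958003200 = -1/212889600
3j²(8 2 8; 3 0 -3) = Δ·Π!·Σ² = 15/2584  (sign +1)
combine: 4πI² = 1445·24/1615·15/2584 = 45/361
take √, sign -1: I = -0.09959734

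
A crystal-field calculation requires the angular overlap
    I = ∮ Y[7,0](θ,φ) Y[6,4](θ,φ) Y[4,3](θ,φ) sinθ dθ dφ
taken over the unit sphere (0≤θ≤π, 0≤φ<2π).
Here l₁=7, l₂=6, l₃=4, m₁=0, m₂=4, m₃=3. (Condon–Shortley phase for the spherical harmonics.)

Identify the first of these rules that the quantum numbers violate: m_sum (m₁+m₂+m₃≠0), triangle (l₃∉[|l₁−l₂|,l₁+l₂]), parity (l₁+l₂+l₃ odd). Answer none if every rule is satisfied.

m_sum

Σmᵢ = 7  ✗
l₃∈[|l₁−l₂|,l₁+l₂]=[1,13], have l₃=4
Σlᵢ = 17 ⇒ odd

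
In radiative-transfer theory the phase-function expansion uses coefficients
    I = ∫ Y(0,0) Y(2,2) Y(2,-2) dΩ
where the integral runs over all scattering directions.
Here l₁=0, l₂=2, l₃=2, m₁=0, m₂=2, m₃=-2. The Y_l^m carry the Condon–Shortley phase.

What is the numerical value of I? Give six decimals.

m-sum 0 ✓  L=4 even ✓  2≤2≤2 ✓
Π(2lᵢ+1) = 1×5×5 = 25
triangle coeff Δ(0,2,2) = 1/5
Σ_t [0,0]: t=0:+1/4 = 1/4
(3j)²=1/5 [(0 2 2; 0 0 0)], sign=+1
Σ_t [0,0]: t=0:+1/24 = 1/24
(3j)²=1/5 [(0 2 2; 0 2 -2)], sign=+1
⇒ 4πI² = 1/1
I = (+1)√(1/1/(4π)) = 0.28209479

0.282095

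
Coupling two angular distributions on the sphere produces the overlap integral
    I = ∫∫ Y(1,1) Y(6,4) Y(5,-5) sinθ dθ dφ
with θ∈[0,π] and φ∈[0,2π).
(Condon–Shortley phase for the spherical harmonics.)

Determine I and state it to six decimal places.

Rules hold: Σm=0, L=12 even, 5≤5≤7.
N = 3·13·11 = 429
Δ = 2!·0!·10!/13! = 1/858
Racah Σ t=1..1: t=1:−1/14400 = -1/14400
⇒ 3j(1 6 5; 0 0 0)² = 6/143, sgn +1
Racah Σ t=0..0: t=0:+1/7257600 = 1/7257600
⇒ 3j(1 6 5; 1 4 -5)² = 1/858, sgn +1
4πI² = N·(3j₀)²·(3jₘ)² = 3/143
I = +1·√(0.020979/4π) = 0.04085899

0.040859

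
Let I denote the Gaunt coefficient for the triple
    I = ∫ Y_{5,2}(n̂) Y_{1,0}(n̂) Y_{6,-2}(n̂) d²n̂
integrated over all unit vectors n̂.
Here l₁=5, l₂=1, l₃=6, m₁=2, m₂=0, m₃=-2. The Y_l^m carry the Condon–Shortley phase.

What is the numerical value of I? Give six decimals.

Checks pass: Σm=0; 12 even; l₃=6∈[4,6].
(2·5+1)(2·1+1)(2·6+1) = 429
Δ: 0! 10! 2! / 13! → 1/858
sum: t=0:+1/14400 = 1/14400
3j²(5 1 6; 0 0 0) = Δ·Π!·Σ² = 6/143  (sign +1)
sum: t=0:+1/30240 = 1/30240
3j²(5 1 6; 2 0 -2) = Δ·Π!·Σ² = 16/429  (sign +1)
combine: 4πI² = 429·6/143·16/429 = 96/143
take √, sign +1: I = 0.23113338

0.231133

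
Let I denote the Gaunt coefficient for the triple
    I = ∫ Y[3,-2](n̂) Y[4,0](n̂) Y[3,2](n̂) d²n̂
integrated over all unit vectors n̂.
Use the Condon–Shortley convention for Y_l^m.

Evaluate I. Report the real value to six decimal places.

-0.179515

Checks pass: Σm=0; 10 even; l₃=3∈[1,7].
(2·3+1)(2·4+1)(2·3+1) = 441
Δ: 4! 2! 4! / 11! → 1/34650
sum: t=1:−1/72 t=2:+1/16 t=3:−1/72 = 5/144
3j²(3 4 3; 0 0 0) = Δ·Π!·Σ² = 2/77  (sign -1)
sum: t=3:−1/72 t=4:+1/576 = -7/576
3j²(3 4 3; -2 0 2) = Δ·Π!·Σ² = 7/198  (sign +1)
combine: 4πI² = 441·2/77·7/198 = 49/121
take √, sign -1: I = -0.17951487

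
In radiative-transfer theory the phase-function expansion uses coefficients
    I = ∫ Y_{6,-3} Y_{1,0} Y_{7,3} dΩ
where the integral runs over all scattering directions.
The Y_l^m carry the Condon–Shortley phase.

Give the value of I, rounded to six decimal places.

Rules hold: Σm=0, L=14 even, 5≤7≤7.
N = 13·3·15 = 585
Δ = 0!·12!·2!/15! = 1/1365
Racah Σ t=0..0: t=0:+1/518400 = 1/518400
⇒ 3j(6 1 7; 0 0 0)² = 7/195, sgn -1
Racah Σ t=0..0: t=0:+1/2177280 = 1/2177280
⇒ 3j(6 1 7; -3 0 3)² = 8/273, sgn +1
4πI² = N·(3j₀)²·(3jₘ)² = 8/13
I = -1·√(0.615385/4π) = -0.22129336

-0.221293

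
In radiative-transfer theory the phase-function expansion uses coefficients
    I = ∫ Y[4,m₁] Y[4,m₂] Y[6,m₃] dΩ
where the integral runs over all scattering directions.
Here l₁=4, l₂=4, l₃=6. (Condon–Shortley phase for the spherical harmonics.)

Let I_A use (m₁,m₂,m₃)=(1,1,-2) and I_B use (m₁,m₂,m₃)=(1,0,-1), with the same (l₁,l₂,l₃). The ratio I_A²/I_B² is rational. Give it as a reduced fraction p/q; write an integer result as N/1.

2/1

Same 4,4,6: normalisation and zero-m 3j drop out of the ratio.
A: Δ: 2! 6! 6! / 15! → 1/1261260; sum: t=0:+1/8640 t=1:−1/2304 t=2:+1/8640 = -7/34560; 3j²(4 4 6; 1 1 -2) = Δ·Π!·Σ² = 7/429  (sign -1)
B: Δ: 2! 6! 6! / 15! → 1/1261260; sum: t=0:+1/3456 t=1:−1/1728 t=2:+1/11520 = -7/34560; 3j²(4 4 6; 1 0 -1) = Δ·Π!·Σ² = 7/858  (sign +1)
I_A²/I_B² = (7/429)/(7/858) = 2/1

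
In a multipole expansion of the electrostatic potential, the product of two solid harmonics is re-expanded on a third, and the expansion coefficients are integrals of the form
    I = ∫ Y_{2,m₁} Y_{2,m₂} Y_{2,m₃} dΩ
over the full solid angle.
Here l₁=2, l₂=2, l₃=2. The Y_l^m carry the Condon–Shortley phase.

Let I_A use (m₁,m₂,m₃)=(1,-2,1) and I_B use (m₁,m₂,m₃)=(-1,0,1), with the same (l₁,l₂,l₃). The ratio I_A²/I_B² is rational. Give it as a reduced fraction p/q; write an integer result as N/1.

l's match ⇒ only the (l;m) 3-j factors differ between A and B.
A: triangle coeff Δ(2,2,2) = 1/630; Σ_t [0,0]: t=0:+1/4 = 1/4; (3j)²=3/35 [(2 2 2; 1 -2 1)], sign=-1
B: triangle coeff Δ(2,2,2) = 1/630; Σ_t [1,2]: t=1:−1/2 t=2:+1/4 = -1/4; (3j)²=1/70 [(2 2 2; -1 0 1)], sign=+1
I_A²/I_B² = (3/35)/(1/70) = 6/1

6/1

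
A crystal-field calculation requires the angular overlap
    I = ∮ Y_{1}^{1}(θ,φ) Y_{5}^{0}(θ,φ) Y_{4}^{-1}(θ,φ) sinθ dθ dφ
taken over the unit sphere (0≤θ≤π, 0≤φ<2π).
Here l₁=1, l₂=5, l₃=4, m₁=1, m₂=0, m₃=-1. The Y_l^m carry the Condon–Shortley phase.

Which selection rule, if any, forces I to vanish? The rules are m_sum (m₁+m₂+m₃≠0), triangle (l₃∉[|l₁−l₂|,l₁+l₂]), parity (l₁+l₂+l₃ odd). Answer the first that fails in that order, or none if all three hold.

m₁+m₂+m₃ = 1 + 0 − 1 = 0  ✓
triangle: |1−5|=4 ≤ l₃=4 ≤ 1+5=6  ✓
parity: l₁+l₂+l₃ = 10 is even  ✓

none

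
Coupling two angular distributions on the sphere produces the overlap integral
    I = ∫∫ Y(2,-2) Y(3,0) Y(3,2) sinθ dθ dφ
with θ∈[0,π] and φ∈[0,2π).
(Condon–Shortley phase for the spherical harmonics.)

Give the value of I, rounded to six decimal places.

-0.188063

Checks pass: Σm=0; 8 even; l₃=3∈[1,5].
(2·2+1)(2·3+1)(2·3+1) = 245
Δ: 2! 2! 4! / 9! → 1/3780
sum: t=0:+1/24 t=1:−1/4 t=2:+1/24 = -1/6
3j²(2 3 3; 0 0 0) = Δ·Π!·Σ² = 4/105  (sign +1)
sum: t=2:+1/24 = 1/24
3j²(2 3 3; -2 0 2) = Δ·Π!·Σ² = 1/21  (sign -1)
combine: 4πI² = 245·4/105·1/21 = 4/9
take √, sign -1: I = -0.18806319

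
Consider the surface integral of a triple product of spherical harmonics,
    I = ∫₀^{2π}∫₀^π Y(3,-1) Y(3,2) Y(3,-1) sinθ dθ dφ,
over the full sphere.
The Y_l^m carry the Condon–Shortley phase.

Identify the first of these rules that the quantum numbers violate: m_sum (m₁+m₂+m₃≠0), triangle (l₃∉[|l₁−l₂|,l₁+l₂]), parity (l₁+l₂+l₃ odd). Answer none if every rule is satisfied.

azimuthal sum: -1 + 2 − 1 = 0  ✓
0 ≤ 3 ≤ 6 (triangle on l)  ✓
L = 3 + 3 + 3 = 9 (odd)  ✗

parity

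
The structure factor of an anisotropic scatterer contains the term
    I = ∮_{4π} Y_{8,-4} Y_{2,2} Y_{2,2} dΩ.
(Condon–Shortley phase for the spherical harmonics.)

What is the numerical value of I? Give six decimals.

triangle: need 6≤l₃≤10, have 2; I=0

0.000000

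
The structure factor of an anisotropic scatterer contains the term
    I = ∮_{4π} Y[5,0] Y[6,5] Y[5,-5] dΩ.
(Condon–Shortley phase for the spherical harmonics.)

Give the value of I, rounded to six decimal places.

m-sum 0 ✓  L=16 even ✓  1≤5≤11 ✓
Π(2lᵢ+1) = 11×13×11 = 1573
triangle coeff Δ(5,6,5) = 1/28588560
Σ_t [1,5]: t=1:−1/345600 t=2:+1/13824 t=3:−1/5184 t=4:+1/13824 t=5:−1/345600 = -7/129600
(3j)²=80/7293 [(5 6 5; 0 0 0)], sign=+1
Σ_t [5,5]: t=5:−1/2073600 = -1/2073600
(3j)²=15/884 [(5 6 5; 0 5 -5)], sign=-1
⇒ 4πI² = 1100/3757
I = (-1)√(1100/3757/(4π)) = -0.15264086

-0.152641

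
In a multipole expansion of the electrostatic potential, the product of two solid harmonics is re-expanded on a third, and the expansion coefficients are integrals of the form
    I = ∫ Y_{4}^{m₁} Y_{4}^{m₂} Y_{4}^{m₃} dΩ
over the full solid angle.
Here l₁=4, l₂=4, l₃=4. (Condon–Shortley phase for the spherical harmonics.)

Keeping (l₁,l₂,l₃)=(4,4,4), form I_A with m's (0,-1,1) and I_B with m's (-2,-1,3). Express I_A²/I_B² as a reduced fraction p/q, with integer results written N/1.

Shared (l₁,l₂,l₃)=(4,4,4): N and (l;000)² cancel in I_A²/I_B².
A: Δ = 4!·4!·4!/13! = 1/450450; Racah Σ t=0..3: t=0:+1/3456 t=1:−1/144 t=2:+1/96 t=3:−1/864 = 1/384; ⇒ 3j(4 4 4; 0 -1 1)² = 9/2002, sgn -1
B: Δ = 4!·4!·4!/13! = 1/450450; Racah Σ t=2..3: t=2:+1/576 t=3:−1/864 = 1/1728; ⇒ 3j(4 4 4; -2 -1 3)² = 5/1287, sgn -1
I_A²/I_B² = (9/2002)/(5/1287) = 81/70

81/70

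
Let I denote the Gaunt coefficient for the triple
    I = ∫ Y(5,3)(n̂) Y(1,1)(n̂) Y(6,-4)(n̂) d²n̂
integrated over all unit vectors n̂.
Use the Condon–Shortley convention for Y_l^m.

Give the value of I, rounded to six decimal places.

m-sum 0 ✓  L=12 even ✓  4≤6≤6 ✓
Π(2lᵢ+1) = 11×3×13 = 429
triangle coeff Δ(5,1,6) = 1/858
Σ_t [0,0]: t=0:+1/14400 = 1/14400
(3j)²=6/143 [(5 1 6; 0 0 0)], sign=+1
Σ_t [0,0]: t=0:+1/161280 = 1/161280
(3j)²=15/286 [(5 1 6; 3 1 -4)], sign=+1
⇒ 4πI² = 135/143
I = (+1)√(135/143/(4π)) = 0.27409047

0.274090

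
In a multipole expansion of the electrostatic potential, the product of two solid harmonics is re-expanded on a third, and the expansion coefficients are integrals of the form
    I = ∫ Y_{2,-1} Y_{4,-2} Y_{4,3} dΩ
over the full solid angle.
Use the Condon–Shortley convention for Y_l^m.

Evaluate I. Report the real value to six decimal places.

Checks pass: Σm=0; 10 even; l₃=4∈[2,6].
(2·2+1)(2·4+1)(2·4+1) = 405
Δ: 2! 2! 6! / 11! → 1/13860
sum: t=0:+1/192 t=1:−1/36 t=2:+1/192 = -5/288
3j²(2 4 4; 0 0 0) = Δ·Π!·Σ² = 20/693  (sign -1)
sum: t=1:−1/240 t=2:+1/1440 = -1/288
3j²(2 4 4; -1 -2 3) = Δ·Π!·Σ² = 5/132  (sign +1)
combine: 4πI² = 405·20/693·5/132 = 375/847
take √, sign -1: I = -0.18770204

-0.187702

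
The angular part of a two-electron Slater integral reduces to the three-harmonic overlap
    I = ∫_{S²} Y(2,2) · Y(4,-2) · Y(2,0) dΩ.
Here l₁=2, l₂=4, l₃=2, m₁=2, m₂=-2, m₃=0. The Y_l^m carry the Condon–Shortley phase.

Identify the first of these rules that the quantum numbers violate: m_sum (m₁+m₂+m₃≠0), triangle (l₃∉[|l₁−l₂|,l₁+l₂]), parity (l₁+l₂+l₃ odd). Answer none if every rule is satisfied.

azimuthal sum: 2 − 2 + 0 = 0  ✓
2 ≤ 2 ≤ 6 (triangle on l)  ✓
L = 2 + 4 + 2 = 8 (even)  ✓

none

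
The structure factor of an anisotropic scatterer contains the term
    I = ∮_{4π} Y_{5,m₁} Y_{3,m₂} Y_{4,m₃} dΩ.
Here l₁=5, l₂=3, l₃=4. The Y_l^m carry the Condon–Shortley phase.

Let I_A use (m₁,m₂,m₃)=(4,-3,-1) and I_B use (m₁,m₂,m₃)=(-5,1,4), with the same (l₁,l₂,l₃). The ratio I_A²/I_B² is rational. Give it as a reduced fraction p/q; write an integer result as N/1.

Same 5,3,4: normalisation and zero-m 3j drop out of the ratio.
A: Δ: 4! 6! 2! / 13! → 1/180180; sum: t=0:+1/5760 = 1/5760; 3j²(5 3 4; 4 -3 -1) = Δ·Π!·Σ² = 9/286  (sign -1)
B: Δ: 4! 6! 2! / 13! → 1/180180; sum: t=4:+1/34560 = 1/34560; 3j²(5 3 4; -5 1 4) = Δ·Π!·Σ² = 14/429  (sign +1)
I_A²/I_B² = (9/286)/(14/429) = 27/28

27/28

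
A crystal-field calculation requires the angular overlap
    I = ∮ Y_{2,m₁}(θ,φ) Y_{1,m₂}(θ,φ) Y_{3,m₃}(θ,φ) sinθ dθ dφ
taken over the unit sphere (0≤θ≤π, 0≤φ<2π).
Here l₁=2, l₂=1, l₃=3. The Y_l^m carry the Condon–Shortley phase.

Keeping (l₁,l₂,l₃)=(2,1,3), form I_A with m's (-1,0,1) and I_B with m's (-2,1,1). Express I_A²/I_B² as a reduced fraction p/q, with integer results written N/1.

Same 2,1,3: normalisation and zero-m 3j drop out of the ratio.
A: Δ: 0! 4! 2! / 7! → 1/105; sum: t=0:+1/6 = 1/6; 3j²(2 1 3; -1 0 1) = Δ·Π!·Σ² = 8/105  (sign +1)
B: Δ: 0! 4! 2! / 7! → 1/105; sum: t=0:+1/48 = 1/48; 3j²(2 1 3; -2 1 1) = Δ·Π!·Σ² = 1/105  (sign +1)
I_A²/I_B² = (8/105)/(1/105) = 8/1

8/1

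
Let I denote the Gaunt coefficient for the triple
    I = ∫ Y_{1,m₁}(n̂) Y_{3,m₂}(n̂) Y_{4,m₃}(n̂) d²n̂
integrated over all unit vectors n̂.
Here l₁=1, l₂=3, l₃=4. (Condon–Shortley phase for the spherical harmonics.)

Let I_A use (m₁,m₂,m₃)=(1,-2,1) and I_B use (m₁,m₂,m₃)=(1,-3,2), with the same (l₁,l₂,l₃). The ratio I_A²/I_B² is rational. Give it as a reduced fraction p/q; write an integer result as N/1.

3/1

Same 1,3,4: normalisation and zero-m 3j drop out of the ratio.
A: Δ: 0! 2! 6! / 9! → 1/252; sum: t=0:+1/240 = 1/240; 3j²(1 3 4; 1 -2 1) = Δ·Π!·Σ² = 1/84  (sign -1)
B: Δ: 0! 2! 6! / 9! → 1/252; sum: t=0:+1/1440 = 1/1440; 3j²(1 3 4; 1 -3 2) = Δ·Π!·Σ² = 1/252  (sign +1)
I_A²/I_B² = (1/84)/(1/252) = 3/1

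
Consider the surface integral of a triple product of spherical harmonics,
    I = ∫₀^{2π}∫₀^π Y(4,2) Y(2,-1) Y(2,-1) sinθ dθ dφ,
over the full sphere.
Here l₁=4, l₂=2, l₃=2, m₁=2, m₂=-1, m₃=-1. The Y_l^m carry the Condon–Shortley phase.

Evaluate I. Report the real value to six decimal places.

0.254875

Rules hold: Σm=0, L=8 even, 2≤2≤6.
N = 9·5·5 = 225
Δ = 4!·4!·0!/9! = 1/630
Racah Σ t=2..2: t=2:+1/16 = 1/16
⇒ 3j(4 2 2; 0 0 0)² = 2/35, sgn +1
Racah Σ t=1..1: t=1:−1/36 = -1/36
⇒ 3j(4 2 2; 2 -1 -1)² = 4/63, sgn +1
4πI² = N·(3j₀)²·(3jₘ)² = 40/49
I = +1·√(0.816327/4π) = 0.25487487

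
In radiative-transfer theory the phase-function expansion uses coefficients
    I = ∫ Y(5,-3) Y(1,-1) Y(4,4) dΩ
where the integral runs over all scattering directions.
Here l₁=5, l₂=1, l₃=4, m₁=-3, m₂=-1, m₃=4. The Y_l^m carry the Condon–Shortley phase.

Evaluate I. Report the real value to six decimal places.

Rules hold: Σm=0, L=10 even, 4≤4≤6.
N = 11·3·9 = 297
Δ = 2!·8!·0!/11! = 1/495
Racah Σ t=1..1: t=1:−1/576 = -1/576
⇒ 3j(5 1 4; 0 0 0)² = 5/99, sgn -1
Racah Σ t=0..0: t=0:+1/80640 = 1/80640
⇒ 3j(5 1 4; -3 -1 4)² = 1/495, sgn +1
4πI² = N·(3j₀)²·(3jₘ)² = 1/33
I = -1·√(0.030303/4π) = -0.04910640

-0.049106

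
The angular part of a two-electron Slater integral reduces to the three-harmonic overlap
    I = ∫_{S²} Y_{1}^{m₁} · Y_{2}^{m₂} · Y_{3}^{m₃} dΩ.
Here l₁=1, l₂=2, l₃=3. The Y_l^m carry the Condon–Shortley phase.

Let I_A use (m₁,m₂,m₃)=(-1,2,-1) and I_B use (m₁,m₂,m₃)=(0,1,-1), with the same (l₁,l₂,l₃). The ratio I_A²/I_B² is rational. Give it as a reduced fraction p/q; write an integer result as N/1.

Same 1,2,3: normalisation and zero-m 3j drop out of the ratio.
A: Δ: 0! 2! 4! / 7! → 1/105; sum: t=0:+1/48 = 1/48; 3j²(1 2 3; -1 2 -1) = Δ·Π!·Σ² = 1/105  (sign +1)
B: Δ: 0! 2! 4! / 7! → 1/105; sum: t=0:+1/6 = 1/6; 3j²(1 2 3; 0 1 -1) = Δ·Π!·Σ² = 8/105  (sign +1)
I_A²/I_B² = (1/105)/(8/105) = 1/8

1/8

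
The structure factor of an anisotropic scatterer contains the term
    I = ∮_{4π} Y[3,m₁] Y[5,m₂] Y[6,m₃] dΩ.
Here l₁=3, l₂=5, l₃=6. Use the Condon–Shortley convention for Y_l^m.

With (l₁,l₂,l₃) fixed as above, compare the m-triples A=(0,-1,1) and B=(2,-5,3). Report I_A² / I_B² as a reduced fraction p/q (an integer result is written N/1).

35/18

Shared (l₁,l₂,l₃)=(3,5,6): N and (l;000)² cancel in I_A²/I_B².
A: Δ = 2!·4!·8!/15! = 1/675675; Racah Σ t=0..2: t=0:+1/6912 t=1:−1/2880 t=2:+1/17280 = -1/6912; ⇒ 3j(3 5 6; 0 -1 1)² = 5/429, sgn +1
B: Δ = 2!·4!·8!/15! = 1/675675; Racah Σ t=0..0: t=0:+1/483840 = 1/483840; ⇒ 3j(3 5 6; 2 -5 3)² = 6/1001, sgn -1
I_A²/I_B² = (5/429)/(6/1001) = 35/18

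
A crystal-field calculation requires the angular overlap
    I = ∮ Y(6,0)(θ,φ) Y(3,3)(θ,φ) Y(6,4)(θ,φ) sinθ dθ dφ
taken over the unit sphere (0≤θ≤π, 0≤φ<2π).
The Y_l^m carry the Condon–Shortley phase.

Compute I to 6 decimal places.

m-sum = 0 + 3 + 4 = 7 ≠ 0 ⇒ I = 0

0.000000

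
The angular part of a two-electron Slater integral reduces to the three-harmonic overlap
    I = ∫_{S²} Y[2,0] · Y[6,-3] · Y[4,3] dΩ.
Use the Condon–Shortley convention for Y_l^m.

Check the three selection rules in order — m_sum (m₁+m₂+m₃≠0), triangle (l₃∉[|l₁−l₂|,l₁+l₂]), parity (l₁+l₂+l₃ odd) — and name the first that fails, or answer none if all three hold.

none

azimuthal sum: 0 − 3 + 3 = 0  ✓
4 ≤ 4 ≤ 8 (triangle on l)  ✓
L = 2 + 6 + 4 = 12 (even)  ✓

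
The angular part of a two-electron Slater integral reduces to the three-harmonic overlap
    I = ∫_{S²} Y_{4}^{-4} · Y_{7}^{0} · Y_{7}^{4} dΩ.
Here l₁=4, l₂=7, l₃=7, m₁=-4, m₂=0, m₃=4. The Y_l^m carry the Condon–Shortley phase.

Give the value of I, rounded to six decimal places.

Checks pass: Σm=0; 18 even; l₃=7∈[3,11].
(2·4+1)(2·7+1)(2·7+1) = 2025
Δ: 4! 4! 10! / 19! → 1/58198140
sum: t=0:+1/17418240 t=1:−1/622080 t=2:+1/230400 t=3:−1/622080 t=4:+1/17418240 = 1/806400
3j²(4 7 7; 0 0 0) = Δ·Π!·Σ² = 2268/230945  (sign -1)
sum: t=4:+1/17418240 = 1/17418240
3j²(4 7 7; -4 0 4) = Δ·Π!·Σ² = 175/12597  (sign -1)
combine: 4πI² = 2025·2268/230945·175/12597 = 53581500/193947611
take √, sign +1: I = 0.14827239

0.148272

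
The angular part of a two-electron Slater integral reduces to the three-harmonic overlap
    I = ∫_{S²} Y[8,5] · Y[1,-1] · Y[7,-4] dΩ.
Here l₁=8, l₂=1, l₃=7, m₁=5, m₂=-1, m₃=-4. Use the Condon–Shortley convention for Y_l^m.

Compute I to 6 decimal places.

Rules hold: Σm=0, L=16 even, 7≤7≤9.
N = 17·3·15 = 765
Δ = 2!·14!·0!/17! = 1/2040
Racah Σ t=1..1: t=1:−1/25401600 = -1/25401600
⇒ 3j(8 1 7; 0 0 0)² = 8/255, sgn +1
Racah Σ t=0..0: t=0:+1/479001600 = 1/479001600
⇒ 3j(8 1 7; 5 -1 -4)² = 13/340, sgn -1
4πI² = N·(3j₀)²·(3jₘ)² = 78/85
I = -1·√(0.917647/4π) = -0.27022959

-0.270230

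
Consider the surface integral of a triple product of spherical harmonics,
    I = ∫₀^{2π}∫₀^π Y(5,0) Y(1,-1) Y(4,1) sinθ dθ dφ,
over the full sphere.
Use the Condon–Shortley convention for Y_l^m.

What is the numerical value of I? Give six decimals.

Rules hold: Σm=0, L=10 even, 4≤4≤6.
N = 11·3·9 = 297
Δ = 2!·8!·0!/11! = 1/495
Racah Σ t=1..1: t=1:−1/576 = -1/576
⇒ 3j(5 1 4; 0 0 0)² = 5/99, sgn -1
Racah Σ t=0..0: t=0:+1/1440 = 1/1440
⇒ 3j(5 1 4; 0 -1 1)² = 2/99, sgn -1
4πI² = N·(3j₀)²·(3jₘ)² = 10/33
I = +1·√(0.30303/4π) = 0.15528807

0.155288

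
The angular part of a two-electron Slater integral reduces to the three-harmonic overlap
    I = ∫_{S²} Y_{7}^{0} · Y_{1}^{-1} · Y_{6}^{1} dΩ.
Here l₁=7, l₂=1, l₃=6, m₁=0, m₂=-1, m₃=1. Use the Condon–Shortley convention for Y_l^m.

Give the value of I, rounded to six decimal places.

m-sum 0 ✓  L=14 even ✓  6≤6≤8 ✓
Π(2lᵢ+1) = 15×3×13 = 585
triangle coeff Δ(7,1,6) = 1/1365
Σ_t [1,1]: t=1:−1/518400 = -1/518400
(3j)²=7/195 [(7 1 6; 0 0 0)], sign=-1
Σ_t [0,0]: t=0:+1/1209600 = 1/1209600
(3j)²=1/65 [(7 1 6; 0 -1 1)], sign=-1
⇒ 4πI² = 21/65
I = (+1)√(21/65/(4π)) = 0.16034227

0.160342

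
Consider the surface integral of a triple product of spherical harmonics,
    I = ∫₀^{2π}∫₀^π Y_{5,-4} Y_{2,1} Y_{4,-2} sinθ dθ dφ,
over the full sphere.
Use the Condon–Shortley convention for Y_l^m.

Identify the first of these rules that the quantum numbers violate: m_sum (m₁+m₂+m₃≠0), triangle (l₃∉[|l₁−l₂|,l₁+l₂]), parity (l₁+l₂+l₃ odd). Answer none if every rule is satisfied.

m_sum

Σmᵢ = -5  ✗
l₃∈[|l₁−l₂|,l₁+l₂]=[3,7], have l₃=4
Σlᵢ = 11 ⇒ odd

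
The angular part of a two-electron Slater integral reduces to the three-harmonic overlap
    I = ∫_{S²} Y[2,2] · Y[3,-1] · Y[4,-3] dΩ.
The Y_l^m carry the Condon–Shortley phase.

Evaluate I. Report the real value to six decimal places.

m-sum = 2 − 1 − 3 = -2 ≠ 0 ⇒ I = 0

0.000000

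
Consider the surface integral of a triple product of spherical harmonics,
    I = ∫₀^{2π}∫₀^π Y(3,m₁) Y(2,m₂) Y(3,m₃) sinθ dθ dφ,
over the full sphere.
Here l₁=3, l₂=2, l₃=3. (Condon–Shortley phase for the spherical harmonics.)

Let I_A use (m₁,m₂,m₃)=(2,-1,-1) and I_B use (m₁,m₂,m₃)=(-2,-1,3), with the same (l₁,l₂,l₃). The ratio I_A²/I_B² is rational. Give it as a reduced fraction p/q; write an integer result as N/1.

Same 3,2,3: normalisation and zero-m 3j drop out of the ratio.
A: Δ: 2! 4! 2! / 9! → 1/3780; sum: t=0:+1/12 t=1:−1/48 = 1/16; 3j²(3 2 3; 2 -1 -1) = Δ·Π!·Σ² = 1/28  (sign +1)
B: Δ: 2! 4! 2! / 9! → 1/3780; sum: t=1:−1/48 = -1/48; 3j²(3 2 3; -2 -1 3) = Δ·Π!·Σ² = 5/84  (sign -1)
I_A²/I_B² = (1/28)/(5/84) = 3/5

3/5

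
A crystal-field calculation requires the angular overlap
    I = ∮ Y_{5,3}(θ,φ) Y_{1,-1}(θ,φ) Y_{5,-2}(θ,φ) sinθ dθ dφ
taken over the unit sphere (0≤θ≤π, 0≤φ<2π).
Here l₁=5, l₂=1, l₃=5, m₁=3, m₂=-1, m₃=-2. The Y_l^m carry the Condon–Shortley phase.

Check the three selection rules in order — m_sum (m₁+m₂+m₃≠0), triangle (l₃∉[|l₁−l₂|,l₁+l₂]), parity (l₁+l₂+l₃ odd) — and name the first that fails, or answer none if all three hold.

azimuthal sum: 3 − 1 − 2 = 0  ✓
4 ≤ 5 ≤ 6 (triangle on l)  ✓
L = 5 + 1 + 5 = 11 (odd)  ✗

parity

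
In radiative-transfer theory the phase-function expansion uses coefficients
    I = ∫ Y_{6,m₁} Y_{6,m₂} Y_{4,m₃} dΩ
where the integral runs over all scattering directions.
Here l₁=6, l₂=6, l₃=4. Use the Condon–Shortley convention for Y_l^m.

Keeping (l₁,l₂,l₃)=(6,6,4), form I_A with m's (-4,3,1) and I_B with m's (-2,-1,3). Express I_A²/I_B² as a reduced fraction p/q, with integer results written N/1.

Shared (l₁,l₂,l₃)=(6,6,4): N and (l;000)² cancel in I_A²/I_B².
A: Δ = 8!·4!·4!/17! = 1/15315300; Racah Σ t=6..8: t=6:+1/207360 t=7:−1/120960 t=8:+1/967680 = -1/414720; ⇒ 3j(6 6 4; -4 3 1)² = 21/4862, sgn +1
B: Δ = 8!·4!·4!/17! = 1/15315300; Racah Σ t=4..5: t=4:+1/82944 t=5:−1/103680 = 1/414720; ⇒ 3j(6 6 4; -2 -1 3)² = 49/43758, sgn -1
I_A²/I_B² = (21/4862)/(49/43758) = 27/7

27/7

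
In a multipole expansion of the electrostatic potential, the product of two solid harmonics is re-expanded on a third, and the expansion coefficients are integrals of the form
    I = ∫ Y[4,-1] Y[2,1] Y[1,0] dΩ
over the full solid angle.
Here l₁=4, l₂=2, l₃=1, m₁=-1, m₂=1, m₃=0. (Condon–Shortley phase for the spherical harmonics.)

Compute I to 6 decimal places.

0.000000

triangle: need 2≤l₃≤6, have 1; I=0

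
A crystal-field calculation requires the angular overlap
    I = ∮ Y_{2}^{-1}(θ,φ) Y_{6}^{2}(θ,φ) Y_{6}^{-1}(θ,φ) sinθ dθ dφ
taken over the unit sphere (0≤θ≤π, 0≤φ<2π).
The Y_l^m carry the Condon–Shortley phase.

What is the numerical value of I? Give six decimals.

0.088837

Checks pass: Σm=0; 14 even; l₃=6∈[4,8].
(2·2+1)(2·6+1)(2·6+1) = 845
Δ: 2! 2! 10! / 15! → 1/90090
sum: t=0:+1/69120 t=1:−1/14400 t=2:+1/69120 = -7/172800
3j²(2 6 6; 0 0 0) = Δ·Π!·Σ² = 14/715  (sign -1)
sum: t=1:−1/60480 t=2:+1/34560 = 1/80640
3j²(2 6 6; -1 2 -1) = Δ·Π!·Σ² = 6/1001  (sign -1)
combine: 4πI² = 845·14/715·6/1001 = 12/121
take √, sign +1: I = 0.08883682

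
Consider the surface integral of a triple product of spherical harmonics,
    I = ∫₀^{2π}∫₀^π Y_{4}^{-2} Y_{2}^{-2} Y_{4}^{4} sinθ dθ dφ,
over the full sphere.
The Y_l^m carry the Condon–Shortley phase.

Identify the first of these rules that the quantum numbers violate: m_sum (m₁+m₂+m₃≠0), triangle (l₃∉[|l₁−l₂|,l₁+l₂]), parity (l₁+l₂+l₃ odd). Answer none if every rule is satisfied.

m₁+m₂+m₃ = -2 − 2 + 4 = 0  ✓
triangle: |4−2|=2 ≤ l₃=4 ≤ 4+2=6  ✓
parity: l₁+l₂+l₃ = 10 is even  ✓

none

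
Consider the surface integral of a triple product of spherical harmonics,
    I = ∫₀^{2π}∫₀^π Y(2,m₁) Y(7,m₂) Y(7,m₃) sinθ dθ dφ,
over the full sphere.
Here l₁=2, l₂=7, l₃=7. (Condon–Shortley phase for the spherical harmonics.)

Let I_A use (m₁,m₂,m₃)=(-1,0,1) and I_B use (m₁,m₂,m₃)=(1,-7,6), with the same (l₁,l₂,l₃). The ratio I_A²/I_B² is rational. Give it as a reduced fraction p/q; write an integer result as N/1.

Same 2,7,7: normalisation and zero-m 3j drop out of the ratio.
A: Δ: 2! 2! 12! / 17! → 1/185640; sum: t=1:−1/1036800 t=2:+1/1209600 = -1/7257600; 3j²(2 7 7; -1 0 1) = Δ·Π!·Σ² = 1/2210  (sign -1)
B: Δ: 2! 2! 12! / 17! → 1/185640; sum: t=0:+1/958003200 = 1/958003200; 3j²(2 7 7; 1 -7 6) = Δ·Π!·Σ² = 13/680  (sign -1)
I_A²/I_B² = (1/2210)/(13/680) = 4/169

4/169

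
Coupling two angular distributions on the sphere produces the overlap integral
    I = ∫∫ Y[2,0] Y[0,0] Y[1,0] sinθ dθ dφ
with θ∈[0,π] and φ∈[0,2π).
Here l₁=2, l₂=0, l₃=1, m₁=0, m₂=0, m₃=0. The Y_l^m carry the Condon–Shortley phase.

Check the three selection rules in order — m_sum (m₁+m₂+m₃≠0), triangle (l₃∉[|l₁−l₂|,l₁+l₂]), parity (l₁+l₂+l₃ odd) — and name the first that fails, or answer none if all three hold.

triangle

Σmᵢ = 0  ✓
l₃∈[|l₁−l₂|,l₁+l₂]=[2,2], have l₃=1  ✗
Σlᵢ = 3 ⇒ odd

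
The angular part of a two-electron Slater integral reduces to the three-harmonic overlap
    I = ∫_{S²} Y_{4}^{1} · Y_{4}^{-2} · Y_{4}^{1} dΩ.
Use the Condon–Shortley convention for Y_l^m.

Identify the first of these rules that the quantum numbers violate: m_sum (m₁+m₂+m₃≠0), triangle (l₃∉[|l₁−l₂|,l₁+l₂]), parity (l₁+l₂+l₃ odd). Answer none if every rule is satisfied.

none

m₁+m₂+m₃ = 1 − 2 + 1 = 0  ✓
triangle: |4−4|=0 ≤ l₃=4 ≤ 4+4=8  ✓
parity: l₁+l₂+l₃ = 12 is even  ✓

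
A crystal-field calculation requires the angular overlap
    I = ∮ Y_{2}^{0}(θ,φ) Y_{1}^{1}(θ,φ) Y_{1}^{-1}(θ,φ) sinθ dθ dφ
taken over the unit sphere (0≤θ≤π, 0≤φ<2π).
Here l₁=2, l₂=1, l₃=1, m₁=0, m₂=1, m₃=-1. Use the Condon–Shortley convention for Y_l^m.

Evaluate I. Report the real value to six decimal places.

Checks pass: Σm=0; 4 even; l₃=1∈[1,3].
(2·2+1)(2·1+1)(2·1+1) = 45
Δ: 2! 2! 0! / 5! → 1/30
sum: t=1:−1/1 = -1/1
3j²(2 1 1; 0 0 0) = Δ·Π!·Σ² = 2/15  (sign +1)
sum: t=2:+1/4 = 1/4
3j²(2 1 1; 0 1 -1) = Δ·Π!·Σ² = 1/30  (sign +1)
combine: 4πI² = 45·2/15·1/30 = 1/5
take √, sign +1: I = 0.12615663

0.126157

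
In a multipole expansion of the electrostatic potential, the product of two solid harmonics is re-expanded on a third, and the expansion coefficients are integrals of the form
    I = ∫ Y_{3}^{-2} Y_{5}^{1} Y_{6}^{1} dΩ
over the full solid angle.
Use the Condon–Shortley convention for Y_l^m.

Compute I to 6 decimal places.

Rules hold: Σm=0, L=14 even, 2≤6≤8.
N = 7·11·13 = 1001
Δ = 2!·4!·8!/15! = 1/675675
Racah Σ t=0..2: t=0:+1/8640 t=1:−1/2304 t=2:+1/8640 = -7/34560
⇒ 3j(3 5 6; 0 0 0)² = 7/429, sgn -1
Racah Σ t=1..2: t=1:−1/17280 t=2:+1/6912 = 1/11520
⇒ 3j(3 5 6; -2 1 1)² = 2/143, sgn -1
4πI² = N·(3j₀)²·(3jₘ)² = 98/429
I = +1·√(0.228438/4π) = 0.13482780

0.134828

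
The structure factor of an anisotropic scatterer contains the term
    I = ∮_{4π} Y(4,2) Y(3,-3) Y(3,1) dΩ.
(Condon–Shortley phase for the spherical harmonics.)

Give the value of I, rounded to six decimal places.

m-sum 0 ✓  L=10 even ✓  1≤3≤7 ✓
Π(2lᵢ+1) = 9×7×7 = 441
triangle coeff Δ(4,3,3) = 1/34650
Σ_t [1,3]: t=1:−1/72 t=2:+1/16 t=3:−1/72 = 5/144
(3j)²=2/77 [(4 3 3; 0 0 0)], sign=-1
Σ_t [0,0]: t=0:+1/192 = 1/192
(3j)²=3/77 [(4 3 3; 2 -3 1)], sign=+1
⇒ 4πI² = 54/121
I = (-1)√(54/121/(4π)) = -0.18845135

-0.188451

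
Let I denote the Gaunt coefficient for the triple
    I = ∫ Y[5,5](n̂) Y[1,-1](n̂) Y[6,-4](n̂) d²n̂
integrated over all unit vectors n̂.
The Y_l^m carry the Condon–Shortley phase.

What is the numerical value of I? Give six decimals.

0.040859

m-sum 0 ✓  L=12 even ✓  4≤6≤6 ✓
Π(2lᵢ+1) = 11×3×13 = 429
triangle coeff Δ(5,1,6) = 1/858
Σ_t [0,0]: t=0:+1/14400 = 1/14400
(3j)²=6/143 [(5 1 6; 0 0 0)], sign=+1
Σ_t [0,0]: t=0:+1/7257600 = 1/7257600
(3j)²=1/858 [(5 1 6; 5 -1 -4)], sign=+1
⇒ 4πI² = 3/143
I = (+1)√(3/143/(4π)) = 0.04085899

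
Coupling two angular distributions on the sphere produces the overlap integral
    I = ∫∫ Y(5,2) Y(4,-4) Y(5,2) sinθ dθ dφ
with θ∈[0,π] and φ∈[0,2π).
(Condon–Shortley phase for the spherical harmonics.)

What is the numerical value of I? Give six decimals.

0.181552

Rules hold: Σm=0, L=14 even, 1≤5≤9.
N = 11·9·11 = 1089
Δ = 4!·6!·4!/15! = 1/3153150
Racah Σ t=0..4: t=0:+1/69120 t=1:−1/1728 t=2:+1/576 t=3:−1/1728 t=4:+1/69120 = 7/11520
⇒ 3j(5 4 5; 0 0 0)² = 2/143, sgn -1
Racah Σ t=0..0: t=0:+1/20736 = 1/20736
⇒ 3j(5 4 5; 2 -4 2)² = 35/1287, sgn -1
4πI² = N·(3j₀)²·(3jₘ)² = 70/169
I = +1·√(0.414201/4π) = 0.18155187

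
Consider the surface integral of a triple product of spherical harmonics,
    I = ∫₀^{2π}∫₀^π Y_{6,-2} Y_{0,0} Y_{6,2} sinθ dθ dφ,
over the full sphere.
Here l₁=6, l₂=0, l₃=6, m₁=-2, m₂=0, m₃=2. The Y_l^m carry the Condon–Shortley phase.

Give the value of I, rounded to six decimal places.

0.282095

Checks pass: Σm=0; 12 even; l₃=6∈[6,6].
(2·6+1)(2·0+1)(2·6+1) = 169
Δ: 0! 12! 0! / 13! → 1/13
sum: t=0:+1/518400 = 1/518400
3j²(6 0 6; 0 0 0) = Δ·Π!·Σ² = 1/13  (sign +1)
sum: t=0:+1/967680 = 1/967680
3j²(6 0 6; -2 0 2) = Δ·Π!·Σ² = 1/13  (sign +1)
combine: 4πI² = 169·1/13·1/13 = 1/1
take √, sign +1: I = 0.28209479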